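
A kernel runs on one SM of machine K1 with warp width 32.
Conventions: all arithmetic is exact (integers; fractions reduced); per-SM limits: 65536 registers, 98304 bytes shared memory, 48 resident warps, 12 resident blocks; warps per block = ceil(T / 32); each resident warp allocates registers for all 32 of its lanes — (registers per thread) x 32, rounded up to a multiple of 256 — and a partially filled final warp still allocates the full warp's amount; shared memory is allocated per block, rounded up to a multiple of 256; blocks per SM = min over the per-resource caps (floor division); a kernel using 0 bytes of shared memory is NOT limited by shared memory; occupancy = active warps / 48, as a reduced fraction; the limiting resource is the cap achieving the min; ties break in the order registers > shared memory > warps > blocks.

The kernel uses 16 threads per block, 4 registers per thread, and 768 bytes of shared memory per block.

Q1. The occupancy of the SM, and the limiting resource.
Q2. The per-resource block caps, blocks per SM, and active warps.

Answer: occupancy 1/4, limited by blocks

registers: 256 blocks
shared memory: 128 blocks
warps: 48 blocks
blocks: 12 blocks

Answer: 12 blocks, 12 active warps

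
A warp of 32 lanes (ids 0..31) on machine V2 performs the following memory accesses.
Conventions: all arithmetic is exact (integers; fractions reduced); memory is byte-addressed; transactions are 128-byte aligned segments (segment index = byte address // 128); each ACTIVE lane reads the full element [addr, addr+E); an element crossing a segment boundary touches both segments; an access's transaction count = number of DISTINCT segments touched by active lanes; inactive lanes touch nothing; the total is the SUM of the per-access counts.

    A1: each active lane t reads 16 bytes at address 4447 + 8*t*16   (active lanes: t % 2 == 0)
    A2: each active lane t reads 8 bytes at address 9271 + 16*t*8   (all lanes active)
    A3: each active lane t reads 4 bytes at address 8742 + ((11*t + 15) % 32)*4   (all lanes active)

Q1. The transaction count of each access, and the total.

A1: 16 transactions
A2: 32 transactions
A3: 2 transactions

Answer: 16,32,2; total 50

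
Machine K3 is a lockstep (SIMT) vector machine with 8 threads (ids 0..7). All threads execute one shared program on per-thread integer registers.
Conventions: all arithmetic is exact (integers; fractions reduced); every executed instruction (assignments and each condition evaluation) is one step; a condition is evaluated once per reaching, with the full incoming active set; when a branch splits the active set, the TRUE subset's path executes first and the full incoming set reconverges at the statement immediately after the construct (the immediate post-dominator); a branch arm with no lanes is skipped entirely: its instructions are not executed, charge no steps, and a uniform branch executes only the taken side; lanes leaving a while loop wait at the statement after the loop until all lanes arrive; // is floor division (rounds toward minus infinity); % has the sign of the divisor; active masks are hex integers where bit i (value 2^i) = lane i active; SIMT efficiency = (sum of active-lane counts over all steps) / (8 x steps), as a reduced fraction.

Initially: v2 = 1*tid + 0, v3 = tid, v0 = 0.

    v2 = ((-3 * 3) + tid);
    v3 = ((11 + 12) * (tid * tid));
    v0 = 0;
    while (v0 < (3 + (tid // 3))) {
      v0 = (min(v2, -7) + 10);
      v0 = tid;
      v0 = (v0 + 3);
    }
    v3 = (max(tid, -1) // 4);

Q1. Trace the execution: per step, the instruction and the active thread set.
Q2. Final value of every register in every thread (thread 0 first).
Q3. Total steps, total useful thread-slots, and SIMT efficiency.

step 0: v2 <- ((-3 * 3) + tid)       0xff
step 1: v3 <- ((11 + 12) * (tid * tid)) 0xff
step 2: v0 <- 0                      0xff
step 3: eval (v0 < (3 + (tid // 3))) 0xff
step 4: v0 <- (min(v2, -7) + 10)     0xff
step 5: v0 <- tid                    0xff
step 6: v0 <- (v0 + 3)               0xff
step 7: eval (v0 < (3 + (tid // 3))) 0xff
step 8: v3 <- (max(tid, -1) // 4)    0xff

Answer: 9 steps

v2: -9,-8,-7,-6,-5,-4,-3,-2
v3: 0,0,0,0,1,1,1,1
v0: 3,4,5,6,7,8,9,10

steps = 9; useful = 72; efficiency = 72/72 = 1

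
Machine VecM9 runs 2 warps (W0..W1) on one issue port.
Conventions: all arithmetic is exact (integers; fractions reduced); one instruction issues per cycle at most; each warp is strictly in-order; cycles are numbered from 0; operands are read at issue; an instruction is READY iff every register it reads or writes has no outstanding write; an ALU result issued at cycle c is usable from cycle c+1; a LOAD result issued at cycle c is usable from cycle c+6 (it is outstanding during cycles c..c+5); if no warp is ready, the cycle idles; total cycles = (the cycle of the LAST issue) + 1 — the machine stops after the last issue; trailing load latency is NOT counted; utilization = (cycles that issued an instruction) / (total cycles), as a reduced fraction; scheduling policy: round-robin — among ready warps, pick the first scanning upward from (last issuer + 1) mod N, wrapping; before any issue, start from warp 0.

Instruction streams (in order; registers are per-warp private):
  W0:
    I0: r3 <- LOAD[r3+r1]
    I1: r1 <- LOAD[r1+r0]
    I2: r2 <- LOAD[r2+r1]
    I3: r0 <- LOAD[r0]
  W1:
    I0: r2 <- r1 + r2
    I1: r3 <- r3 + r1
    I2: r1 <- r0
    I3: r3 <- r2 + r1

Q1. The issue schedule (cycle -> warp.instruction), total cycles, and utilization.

cycle 0: W0.I0
cycle 1: W1.I0
cycle 2: W0.I1
cycle 3: W1.I1
cycle 4: W1.I2
cycle 5: W1.I3
cycle 6: idle
cycle 7: idle
cycle 8: W0.I2
cycle 9: W0.I3

Answer: 10 cycles, utilization 4/5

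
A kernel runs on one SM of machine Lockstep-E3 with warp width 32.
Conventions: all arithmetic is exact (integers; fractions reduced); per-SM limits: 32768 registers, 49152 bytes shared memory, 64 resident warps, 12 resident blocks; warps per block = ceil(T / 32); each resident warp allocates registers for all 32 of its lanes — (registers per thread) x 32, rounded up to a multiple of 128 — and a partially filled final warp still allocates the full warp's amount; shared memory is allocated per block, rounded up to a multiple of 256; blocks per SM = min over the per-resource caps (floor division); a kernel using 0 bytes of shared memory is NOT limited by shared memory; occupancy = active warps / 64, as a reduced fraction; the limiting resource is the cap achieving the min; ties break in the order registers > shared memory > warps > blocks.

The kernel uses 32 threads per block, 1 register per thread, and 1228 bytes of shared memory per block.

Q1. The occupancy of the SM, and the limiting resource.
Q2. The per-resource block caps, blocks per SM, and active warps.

Answer: occupancy 3/16, limited by blocks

registers: 256 blocks
shared memory: 38 blocks
warps: 64 blocks
blocks: 12 blocks

Answer: 12 blocks, 12 active warps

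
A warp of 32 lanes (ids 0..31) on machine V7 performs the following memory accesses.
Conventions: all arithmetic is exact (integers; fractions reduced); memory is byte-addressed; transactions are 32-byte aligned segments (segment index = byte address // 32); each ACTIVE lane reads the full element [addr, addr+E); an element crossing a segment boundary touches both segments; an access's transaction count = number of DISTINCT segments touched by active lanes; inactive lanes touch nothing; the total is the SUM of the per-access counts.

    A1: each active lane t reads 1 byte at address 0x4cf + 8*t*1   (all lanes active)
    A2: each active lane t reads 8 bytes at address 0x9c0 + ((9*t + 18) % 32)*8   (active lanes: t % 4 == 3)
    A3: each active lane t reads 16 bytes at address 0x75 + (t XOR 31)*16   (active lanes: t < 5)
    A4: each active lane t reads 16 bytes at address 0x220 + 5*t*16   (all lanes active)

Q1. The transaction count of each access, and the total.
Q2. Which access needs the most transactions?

A1: 9 transactions
A2: 8 transactions
A3: 3 transactions
A4: 32 transactions

Answer: 9,8,3,32; total 52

Answer: A4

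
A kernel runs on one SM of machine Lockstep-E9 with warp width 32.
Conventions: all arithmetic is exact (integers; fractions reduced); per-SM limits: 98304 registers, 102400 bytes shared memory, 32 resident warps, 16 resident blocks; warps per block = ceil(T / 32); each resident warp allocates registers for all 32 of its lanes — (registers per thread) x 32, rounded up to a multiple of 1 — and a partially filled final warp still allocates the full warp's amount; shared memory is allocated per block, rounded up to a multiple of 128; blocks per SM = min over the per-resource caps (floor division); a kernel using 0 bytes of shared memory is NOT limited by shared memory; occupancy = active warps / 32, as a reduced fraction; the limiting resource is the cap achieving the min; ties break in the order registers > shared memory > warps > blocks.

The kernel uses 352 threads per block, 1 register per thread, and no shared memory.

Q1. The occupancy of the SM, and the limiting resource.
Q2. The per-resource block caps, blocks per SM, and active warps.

Answer: occupancy 11/16, limited by warps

registers: 279 blocks
shared memory: no limit (kernel uses none)
warps: 2 blocks
blocks: 16 blocks

Answer: 2 blocks, 22 active warps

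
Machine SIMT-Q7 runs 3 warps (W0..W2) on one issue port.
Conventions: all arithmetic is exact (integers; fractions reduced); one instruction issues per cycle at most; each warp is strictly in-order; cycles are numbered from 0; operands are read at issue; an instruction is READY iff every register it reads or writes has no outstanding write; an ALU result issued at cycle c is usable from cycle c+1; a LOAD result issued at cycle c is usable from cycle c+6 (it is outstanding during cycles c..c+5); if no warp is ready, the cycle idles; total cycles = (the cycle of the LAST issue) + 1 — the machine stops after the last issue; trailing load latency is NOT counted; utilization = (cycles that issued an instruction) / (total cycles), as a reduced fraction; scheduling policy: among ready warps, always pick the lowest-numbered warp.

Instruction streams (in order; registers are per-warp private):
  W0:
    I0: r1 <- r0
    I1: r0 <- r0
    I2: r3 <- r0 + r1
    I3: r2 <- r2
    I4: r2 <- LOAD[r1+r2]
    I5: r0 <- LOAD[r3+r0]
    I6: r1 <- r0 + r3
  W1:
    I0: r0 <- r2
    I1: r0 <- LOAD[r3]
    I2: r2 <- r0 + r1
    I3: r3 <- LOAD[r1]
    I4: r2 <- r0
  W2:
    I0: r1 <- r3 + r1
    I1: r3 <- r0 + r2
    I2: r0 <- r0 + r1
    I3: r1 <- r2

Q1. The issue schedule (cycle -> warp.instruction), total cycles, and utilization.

cycle 0: W0.I0
cycle 1: W0.I1
cycle 2: W0.I2
cycle 3: W0.I3
cycle 4: W0.I4
cycle 5: W0.I5
cycle 6: W1.I0
cycle 7: W1.I1
cycle 8: W2.I0
cycle 9: W2.I1
cycle 10: W2.I2
cycle 11: W0.I6
cycle 12: W2.I3
cycle 13: W1.I2
cycle 14: W1.I3
cycle 15: W1.I4

Answer: 16 cycles, utilization 1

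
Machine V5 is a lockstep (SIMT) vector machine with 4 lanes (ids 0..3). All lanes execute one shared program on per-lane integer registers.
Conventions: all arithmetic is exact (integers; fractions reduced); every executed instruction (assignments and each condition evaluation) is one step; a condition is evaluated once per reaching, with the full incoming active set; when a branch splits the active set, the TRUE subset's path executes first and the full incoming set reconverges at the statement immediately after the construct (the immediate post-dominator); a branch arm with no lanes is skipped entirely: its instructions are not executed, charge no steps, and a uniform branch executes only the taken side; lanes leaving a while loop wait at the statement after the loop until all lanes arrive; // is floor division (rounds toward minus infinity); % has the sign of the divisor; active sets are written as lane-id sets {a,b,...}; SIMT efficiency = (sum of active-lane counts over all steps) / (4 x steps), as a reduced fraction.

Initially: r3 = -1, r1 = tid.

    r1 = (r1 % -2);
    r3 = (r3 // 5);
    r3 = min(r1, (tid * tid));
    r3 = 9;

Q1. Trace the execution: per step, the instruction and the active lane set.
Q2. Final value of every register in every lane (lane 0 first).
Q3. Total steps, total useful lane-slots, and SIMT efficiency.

step 0: r1 <- (r1 % -2)              {0,1,2,3}
step 1: r3 <- (r3 // 5)              {0,1,2,3}
step 2: r3 <- min(r1, (tid * tid))   {0,1,2,3}
step 3: r3 <- 9                      {0,1,2,3}

Answer: 4 steps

r3: 9,9,9,9
r1: 0,-1,0,-1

steps = 4; useful = 16; efficiency = 16/16 = 1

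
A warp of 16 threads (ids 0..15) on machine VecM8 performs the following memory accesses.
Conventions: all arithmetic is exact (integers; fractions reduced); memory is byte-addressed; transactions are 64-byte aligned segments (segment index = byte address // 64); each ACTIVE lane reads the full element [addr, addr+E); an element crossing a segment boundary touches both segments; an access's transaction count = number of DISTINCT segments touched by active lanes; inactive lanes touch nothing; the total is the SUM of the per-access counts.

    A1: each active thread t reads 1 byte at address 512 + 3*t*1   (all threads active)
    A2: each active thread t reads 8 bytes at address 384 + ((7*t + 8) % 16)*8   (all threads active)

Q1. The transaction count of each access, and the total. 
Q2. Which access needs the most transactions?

A1: 1 transaction
A2: 2 transactions

Answer: 1,2; total 3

Answer: A2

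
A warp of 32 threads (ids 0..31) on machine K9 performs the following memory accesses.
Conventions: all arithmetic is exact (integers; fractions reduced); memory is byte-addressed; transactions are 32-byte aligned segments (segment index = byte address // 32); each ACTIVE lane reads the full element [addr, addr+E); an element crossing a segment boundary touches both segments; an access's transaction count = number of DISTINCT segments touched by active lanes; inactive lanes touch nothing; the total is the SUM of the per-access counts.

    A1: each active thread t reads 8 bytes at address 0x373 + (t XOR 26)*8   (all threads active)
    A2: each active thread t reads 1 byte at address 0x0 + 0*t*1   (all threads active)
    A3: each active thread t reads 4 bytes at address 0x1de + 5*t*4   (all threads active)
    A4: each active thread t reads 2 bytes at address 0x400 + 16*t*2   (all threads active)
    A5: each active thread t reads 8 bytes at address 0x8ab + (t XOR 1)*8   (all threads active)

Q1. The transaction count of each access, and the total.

A1: 9 transactions
A2: 1 transaction
A3: 21 transactions
A4: 32 transactions
A5: 9 transactions

Answer: 9,1,21,32,9; total 72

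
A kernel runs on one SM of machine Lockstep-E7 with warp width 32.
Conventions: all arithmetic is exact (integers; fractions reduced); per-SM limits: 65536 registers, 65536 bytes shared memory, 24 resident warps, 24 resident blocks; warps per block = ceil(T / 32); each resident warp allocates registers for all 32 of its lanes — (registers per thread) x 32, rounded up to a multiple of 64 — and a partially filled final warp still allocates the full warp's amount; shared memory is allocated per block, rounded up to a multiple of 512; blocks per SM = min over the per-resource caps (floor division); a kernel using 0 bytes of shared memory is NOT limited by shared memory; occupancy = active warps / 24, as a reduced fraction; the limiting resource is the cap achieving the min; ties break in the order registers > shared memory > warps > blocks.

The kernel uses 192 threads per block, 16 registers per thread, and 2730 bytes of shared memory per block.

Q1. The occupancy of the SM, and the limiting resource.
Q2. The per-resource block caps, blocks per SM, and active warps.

Answer: occupancy 1, limited by warps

registers: 21 blocks
shared memory: 21 blocks
warps: 4 blocks
blocks: 24 blocks

Answer: 4 blocks, 24 active warps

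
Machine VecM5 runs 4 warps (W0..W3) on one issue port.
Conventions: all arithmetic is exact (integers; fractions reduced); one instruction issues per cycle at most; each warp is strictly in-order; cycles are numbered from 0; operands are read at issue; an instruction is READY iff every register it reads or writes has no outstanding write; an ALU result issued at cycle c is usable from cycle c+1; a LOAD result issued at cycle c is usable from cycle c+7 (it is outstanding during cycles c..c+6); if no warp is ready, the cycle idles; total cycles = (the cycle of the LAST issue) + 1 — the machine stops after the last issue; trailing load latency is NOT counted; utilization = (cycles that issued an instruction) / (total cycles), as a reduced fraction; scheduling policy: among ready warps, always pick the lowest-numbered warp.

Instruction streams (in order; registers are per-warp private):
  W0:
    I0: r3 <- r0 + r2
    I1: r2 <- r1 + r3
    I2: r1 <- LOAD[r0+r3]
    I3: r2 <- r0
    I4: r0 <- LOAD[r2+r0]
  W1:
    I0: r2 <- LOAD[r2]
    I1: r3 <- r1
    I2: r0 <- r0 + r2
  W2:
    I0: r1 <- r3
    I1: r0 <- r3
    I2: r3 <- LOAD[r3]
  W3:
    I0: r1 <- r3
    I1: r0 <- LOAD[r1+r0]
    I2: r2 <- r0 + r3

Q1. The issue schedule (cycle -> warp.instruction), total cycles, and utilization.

cycle 0: W0.I0
cycle 1: W0.I1
cycle 2: W0.I2
cycle 3: W0.I3
cycle 4: W0.I4
cycle 5: W1.I0
cycle 6: W1.I1
cycle 7: W2.I0
cycle 8: W2.I1
cycle 9: W2.I2
cycle 10: W3.I0
cycle 11: W3.I1
cycle 12: W1.I2
cycle 13: idle
cycle 14: idle
cycle 15: idle
cycle 16: idle
cycle 17: idle
cycle 18: W3.I2

Answer: 19 cycles, utilization 14/19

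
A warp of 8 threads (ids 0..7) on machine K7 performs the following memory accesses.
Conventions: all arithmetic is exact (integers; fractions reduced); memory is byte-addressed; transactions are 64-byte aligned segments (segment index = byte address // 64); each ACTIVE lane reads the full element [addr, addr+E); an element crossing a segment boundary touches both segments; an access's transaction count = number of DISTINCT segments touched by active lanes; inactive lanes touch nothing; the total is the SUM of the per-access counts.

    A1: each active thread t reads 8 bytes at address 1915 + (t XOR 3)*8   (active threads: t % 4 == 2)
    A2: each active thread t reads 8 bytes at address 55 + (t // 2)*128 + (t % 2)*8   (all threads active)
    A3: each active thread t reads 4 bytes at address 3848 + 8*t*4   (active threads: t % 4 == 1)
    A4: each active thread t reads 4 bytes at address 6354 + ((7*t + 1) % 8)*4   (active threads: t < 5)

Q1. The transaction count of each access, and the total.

A1: 1 transaction
A2: 8 transactions
A3: 2 transactions
A4: 1 transaction

Answer: 1,8,2,1; total 12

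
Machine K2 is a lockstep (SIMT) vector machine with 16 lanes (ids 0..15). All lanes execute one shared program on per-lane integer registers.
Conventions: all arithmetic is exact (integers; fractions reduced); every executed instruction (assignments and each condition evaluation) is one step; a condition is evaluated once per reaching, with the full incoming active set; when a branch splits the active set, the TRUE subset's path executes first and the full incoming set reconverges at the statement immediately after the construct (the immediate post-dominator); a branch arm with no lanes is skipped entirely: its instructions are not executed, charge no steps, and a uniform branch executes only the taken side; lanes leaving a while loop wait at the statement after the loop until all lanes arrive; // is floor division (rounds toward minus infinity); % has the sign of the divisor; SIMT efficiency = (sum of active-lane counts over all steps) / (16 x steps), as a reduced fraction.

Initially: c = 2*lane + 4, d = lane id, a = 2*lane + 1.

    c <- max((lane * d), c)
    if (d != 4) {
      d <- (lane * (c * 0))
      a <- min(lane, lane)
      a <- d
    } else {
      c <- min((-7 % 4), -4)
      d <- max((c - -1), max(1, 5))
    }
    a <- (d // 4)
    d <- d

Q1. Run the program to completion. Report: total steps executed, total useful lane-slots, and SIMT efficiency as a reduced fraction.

Answer: 9 steps, 111 useful, 37/48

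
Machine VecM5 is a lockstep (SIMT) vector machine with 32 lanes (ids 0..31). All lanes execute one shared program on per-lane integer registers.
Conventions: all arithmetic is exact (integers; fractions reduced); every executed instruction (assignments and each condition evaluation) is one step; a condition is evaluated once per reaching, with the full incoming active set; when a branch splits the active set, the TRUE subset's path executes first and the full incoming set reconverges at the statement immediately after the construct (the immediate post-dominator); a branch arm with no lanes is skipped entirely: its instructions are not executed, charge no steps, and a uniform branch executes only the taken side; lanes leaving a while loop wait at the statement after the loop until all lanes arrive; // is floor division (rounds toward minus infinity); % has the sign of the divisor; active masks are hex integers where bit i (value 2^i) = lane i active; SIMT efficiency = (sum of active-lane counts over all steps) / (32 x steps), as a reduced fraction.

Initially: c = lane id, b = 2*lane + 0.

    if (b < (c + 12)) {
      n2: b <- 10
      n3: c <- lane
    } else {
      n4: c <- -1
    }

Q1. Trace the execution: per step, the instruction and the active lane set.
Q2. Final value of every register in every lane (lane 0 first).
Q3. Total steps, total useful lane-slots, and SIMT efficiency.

step 0: eval (b < (c + 12))          0xffffffff
step 1: b <- 10                      0x00000fff
step 2: c <- lane                    0x00000fff
step 3: c <- -1                      0xfffff000

Answer: 4 steps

c: 0,1,2,3,4,5,6,7,8,9,10,11,-1,-1,-1,-1,-1,-1,-1,-1,-1,-1,-1,-1,-1,-1,-1,-1,-1,-1,-1,-1
b: 10,10,10,10,10,10,10,10,10,10,10,10,24,26,28,30,32,34,36,38,40,42,44,46,48,50,52,54,56,58,60,62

steps = 4; useful = 76; efficiency = 76/128 = 19/32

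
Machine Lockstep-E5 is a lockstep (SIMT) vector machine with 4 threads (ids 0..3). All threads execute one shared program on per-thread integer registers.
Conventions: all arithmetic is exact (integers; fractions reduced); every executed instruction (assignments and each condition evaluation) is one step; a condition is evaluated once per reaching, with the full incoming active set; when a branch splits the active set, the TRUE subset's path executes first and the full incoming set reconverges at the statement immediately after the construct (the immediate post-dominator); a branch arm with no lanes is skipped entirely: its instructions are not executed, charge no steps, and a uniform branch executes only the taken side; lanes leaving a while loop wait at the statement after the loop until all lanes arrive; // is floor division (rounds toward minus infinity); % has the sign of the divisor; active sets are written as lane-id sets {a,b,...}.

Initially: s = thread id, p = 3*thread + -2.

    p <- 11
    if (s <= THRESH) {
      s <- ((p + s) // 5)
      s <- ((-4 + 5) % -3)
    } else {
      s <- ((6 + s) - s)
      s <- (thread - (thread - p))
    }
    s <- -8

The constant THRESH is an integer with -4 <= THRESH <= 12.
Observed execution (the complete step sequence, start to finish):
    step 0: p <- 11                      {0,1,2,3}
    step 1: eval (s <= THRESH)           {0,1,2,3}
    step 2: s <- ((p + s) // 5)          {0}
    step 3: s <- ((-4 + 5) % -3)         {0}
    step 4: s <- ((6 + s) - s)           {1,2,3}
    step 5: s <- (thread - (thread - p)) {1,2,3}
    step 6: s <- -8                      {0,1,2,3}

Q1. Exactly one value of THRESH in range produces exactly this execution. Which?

Answer: THRESH = 0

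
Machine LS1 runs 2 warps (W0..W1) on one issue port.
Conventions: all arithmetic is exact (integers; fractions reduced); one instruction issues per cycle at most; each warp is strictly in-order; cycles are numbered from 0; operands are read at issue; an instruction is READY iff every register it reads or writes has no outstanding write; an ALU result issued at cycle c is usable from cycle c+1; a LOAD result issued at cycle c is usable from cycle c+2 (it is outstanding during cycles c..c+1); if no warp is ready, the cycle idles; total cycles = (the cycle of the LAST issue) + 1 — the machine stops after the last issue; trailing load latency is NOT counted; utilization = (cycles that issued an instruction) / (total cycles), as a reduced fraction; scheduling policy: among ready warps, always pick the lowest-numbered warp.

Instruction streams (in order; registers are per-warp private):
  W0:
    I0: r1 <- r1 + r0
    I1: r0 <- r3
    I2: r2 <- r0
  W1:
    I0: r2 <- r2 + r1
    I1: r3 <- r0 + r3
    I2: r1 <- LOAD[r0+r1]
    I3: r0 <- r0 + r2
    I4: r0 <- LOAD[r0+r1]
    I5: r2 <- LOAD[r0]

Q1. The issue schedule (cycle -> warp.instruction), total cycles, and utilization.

cycle 0: W0.I0
cycle 1: W0.I1
cycle 2: W0.I2
cycle 3: W1.I0
cycle 4: W1.I1
cycle 5: W1.I2
cycle 6: W1.I3
cycle 7: W1.I4
cycle 8: idle
cycle 9: W1.I5

Answer: 10 cycles, utilization 9/10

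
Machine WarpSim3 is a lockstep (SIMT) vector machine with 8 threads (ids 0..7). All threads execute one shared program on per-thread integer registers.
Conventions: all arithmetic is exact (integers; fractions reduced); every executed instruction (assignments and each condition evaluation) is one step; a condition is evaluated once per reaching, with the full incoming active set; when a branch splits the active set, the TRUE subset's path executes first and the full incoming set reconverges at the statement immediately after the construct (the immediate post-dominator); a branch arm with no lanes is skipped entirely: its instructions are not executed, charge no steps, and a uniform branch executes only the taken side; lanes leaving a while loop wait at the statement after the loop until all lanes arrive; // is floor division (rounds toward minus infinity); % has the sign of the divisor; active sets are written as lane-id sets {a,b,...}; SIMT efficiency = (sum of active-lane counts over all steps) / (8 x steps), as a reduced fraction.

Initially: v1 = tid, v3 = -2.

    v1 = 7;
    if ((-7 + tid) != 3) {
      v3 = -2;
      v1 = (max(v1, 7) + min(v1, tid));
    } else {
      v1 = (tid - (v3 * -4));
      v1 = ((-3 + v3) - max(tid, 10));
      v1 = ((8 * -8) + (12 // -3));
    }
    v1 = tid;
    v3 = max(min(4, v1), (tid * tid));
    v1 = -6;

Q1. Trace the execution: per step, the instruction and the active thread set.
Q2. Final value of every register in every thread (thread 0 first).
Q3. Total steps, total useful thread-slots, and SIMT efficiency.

step 0: v1 <- 7                      {0,1,2,3,4,5,6,7}
step 1: eval ((-7 + tid) != 3)       {0,1,2,3,4,5,6,7}
step 2: v3 <- -2                     {0,1,2,3,4,5,6,7}
step 3: v1 <- (max(v1, 7) + min(v1, tid)) {0,1,2,3,4,5,6,7}
step 4: v1 <- tid                    {0,1,2,3,4,5,6,7}
step 5: v3 <- max(min(4, v1), (tid * tid)) {0,1,2,3,4,5,6,7}
step 6: v1 <- -6                     {0,1,2,3,4,5,6,7}

Answer: 7 steps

v1: -6,-6,-6,-6,-6,-6,-6,-6
v3: 0,1,4,9,16,25,36,49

steps = 7; useful = 56; efficiency = 56/56 = 1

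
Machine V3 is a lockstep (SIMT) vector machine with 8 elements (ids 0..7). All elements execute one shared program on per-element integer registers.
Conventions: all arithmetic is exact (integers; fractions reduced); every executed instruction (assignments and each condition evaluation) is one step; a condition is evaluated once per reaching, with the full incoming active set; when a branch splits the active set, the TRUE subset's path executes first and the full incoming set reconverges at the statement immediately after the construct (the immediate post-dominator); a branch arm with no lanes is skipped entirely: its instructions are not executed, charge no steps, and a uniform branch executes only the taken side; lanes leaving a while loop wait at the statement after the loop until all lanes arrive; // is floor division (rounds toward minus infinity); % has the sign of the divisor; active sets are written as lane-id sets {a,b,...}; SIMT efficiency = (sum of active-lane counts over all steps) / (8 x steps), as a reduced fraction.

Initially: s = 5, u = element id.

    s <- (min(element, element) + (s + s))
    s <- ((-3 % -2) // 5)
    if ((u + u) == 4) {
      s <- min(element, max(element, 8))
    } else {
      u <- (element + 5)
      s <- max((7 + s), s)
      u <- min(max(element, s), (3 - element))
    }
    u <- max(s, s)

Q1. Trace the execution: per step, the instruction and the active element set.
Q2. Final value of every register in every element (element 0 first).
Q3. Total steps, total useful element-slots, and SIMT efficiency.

step 0: s <- (min(element, element) + (s + s)) {0,1,2,3,4,5,6,7}
step 1: s <- ((-3 % -2) // 5)        {0,1,2,3,4,5,6,7}
step 2: eval ((u + u) == 4)          {0,1,2,3,4,5,6,7}
step 3: s <- min(element, max(element, 8)) {2}
step 4: u <- (element + 5)           {0,1,3,4,5,6,7}
step 5: s <- max((7 + s), s)         {0,1,3,4,5,6,7}
step 6: u <- min(max(element, s), (3 - element)) {0,1,3,4,5,6,7}
step 7: u <- max(s, s)               {0,1,2,3,4,5,6,7}

Answer: 8 steps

s: 6,6,2,6,6,6,6,6
u: 6,6,2,6,6,6,6,6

steps = 8; useful = 54; efficiency = 54/64 = 27/32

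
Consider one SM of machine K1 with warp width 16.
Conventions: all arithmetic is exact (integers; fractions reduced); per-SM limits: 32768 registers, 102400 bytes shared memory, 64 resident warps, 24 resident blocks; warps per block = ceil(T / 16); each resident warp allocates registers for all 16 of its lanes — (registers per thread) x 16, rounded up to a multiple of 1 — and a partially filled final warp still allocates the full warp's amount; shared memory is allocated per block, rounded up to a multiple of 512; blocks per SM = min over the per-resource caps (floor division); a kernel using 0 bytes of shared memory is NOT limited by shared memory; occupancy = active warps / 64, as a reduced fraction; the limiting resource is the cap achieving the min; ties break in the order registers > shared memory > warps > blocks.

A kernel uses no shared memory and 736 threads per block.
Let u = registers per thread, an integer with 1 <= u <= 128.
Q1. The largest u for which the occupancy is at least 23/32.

Answer: u = 44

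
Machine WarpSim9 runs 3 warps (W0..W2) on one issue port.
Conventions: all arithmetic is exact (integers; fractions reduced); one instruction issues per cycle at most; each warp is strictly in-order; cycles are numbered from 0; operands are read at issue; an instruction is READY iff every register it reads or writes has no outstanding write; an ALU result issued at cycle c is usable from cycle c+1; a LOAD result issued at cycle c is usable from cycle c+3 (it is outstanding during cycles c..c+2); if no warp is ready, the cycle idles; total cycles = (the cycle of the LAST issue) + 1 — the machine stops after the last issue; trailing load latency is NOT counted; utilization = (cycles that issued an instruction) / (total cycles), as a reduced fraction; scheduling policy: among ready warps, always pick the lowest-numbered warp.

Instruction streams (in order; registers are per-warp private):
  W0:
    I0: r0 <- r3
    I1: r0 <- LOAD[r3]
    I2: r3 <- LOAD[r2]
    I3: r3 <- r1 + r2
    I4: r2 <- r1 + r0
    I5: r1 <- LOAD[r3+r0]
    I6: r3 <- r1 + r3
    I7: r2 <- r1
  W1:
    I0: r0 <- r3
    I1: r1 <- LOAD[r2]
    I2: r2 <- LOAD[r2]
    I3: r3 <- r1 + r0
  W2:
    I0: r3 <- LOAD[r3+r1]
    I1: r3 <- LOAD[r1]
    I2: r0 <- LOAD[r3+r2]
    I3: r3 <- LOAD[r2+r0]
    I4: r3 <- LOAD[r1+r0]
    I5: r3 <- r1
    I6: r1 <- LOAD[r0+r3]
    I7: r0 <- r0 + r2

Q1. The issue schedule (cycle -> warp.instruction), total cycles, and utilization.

cycle 0: W0.I0
cycle 1: W0.I1
cycle 2: W0.I2
cycle 3: W1.I0
cycle 4: W1.I1
cycle 5: W0.I3
cycle 6: W0.I4
cycle 7: W0.I5
cycle 8: W1.I2
cycle 9: W1.I3
cycle 10: W0.I6
cycle 11: W0.I7
cycle 12: W2.I0
cycle 13: idle
cycle 14: idle
cycle 15: W2.I1
cycle 16: idle
cycle 17: idle
cycle 18: W2.I2
cycle 19: idle
cycle 20: idle
cycle 21: W2.I3
cycle 22: idle
cycle 23: idle
cycle 24: W2.I4
cycle 25: idle
cycle 26: idle
cycle 27: W2.I5
cycle 28: W2.I6
cycle 29: W2.I7

Answer: 30 cycles, utilization 2/3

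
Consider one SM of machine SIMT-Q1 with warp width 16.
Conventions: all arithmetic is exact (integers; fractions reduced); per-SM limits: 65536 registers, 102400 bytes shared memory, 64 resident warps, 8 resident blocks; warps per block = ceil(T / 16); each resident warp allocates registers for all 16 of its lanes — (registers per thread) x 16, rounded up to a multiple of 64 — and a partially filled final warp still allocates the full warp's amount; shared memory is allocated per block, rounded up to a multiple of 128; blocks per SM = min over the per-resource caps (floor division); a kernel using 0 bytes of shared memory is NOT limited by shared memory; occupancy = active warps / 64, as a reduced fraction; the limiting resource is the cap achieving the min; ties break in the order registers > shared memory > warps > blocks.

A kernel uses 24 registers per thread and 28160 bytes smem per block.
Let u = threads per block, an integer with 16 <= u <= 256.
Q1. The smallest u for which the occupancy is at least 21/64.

Answer: u = 97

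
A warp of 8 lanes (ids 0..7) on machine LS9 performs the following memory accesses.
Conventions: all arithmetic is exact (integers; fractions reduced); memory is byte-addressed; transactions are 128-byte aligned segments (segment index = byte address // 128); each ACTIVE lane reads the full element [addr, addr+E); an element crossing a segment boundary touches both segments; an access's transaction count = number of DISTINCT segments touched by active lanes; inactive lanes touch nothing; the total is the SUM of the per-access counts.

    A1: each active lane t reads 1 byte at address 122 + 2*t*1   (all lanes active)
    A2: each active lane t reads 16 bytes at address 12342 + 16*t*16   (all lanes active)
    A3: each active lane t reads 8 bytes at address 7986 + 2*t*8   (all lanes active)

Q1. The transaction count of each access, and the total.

A1: 2 transactions
A2: 8 transactions
A3: 2 transactions

Answer: 2,8,2; total 12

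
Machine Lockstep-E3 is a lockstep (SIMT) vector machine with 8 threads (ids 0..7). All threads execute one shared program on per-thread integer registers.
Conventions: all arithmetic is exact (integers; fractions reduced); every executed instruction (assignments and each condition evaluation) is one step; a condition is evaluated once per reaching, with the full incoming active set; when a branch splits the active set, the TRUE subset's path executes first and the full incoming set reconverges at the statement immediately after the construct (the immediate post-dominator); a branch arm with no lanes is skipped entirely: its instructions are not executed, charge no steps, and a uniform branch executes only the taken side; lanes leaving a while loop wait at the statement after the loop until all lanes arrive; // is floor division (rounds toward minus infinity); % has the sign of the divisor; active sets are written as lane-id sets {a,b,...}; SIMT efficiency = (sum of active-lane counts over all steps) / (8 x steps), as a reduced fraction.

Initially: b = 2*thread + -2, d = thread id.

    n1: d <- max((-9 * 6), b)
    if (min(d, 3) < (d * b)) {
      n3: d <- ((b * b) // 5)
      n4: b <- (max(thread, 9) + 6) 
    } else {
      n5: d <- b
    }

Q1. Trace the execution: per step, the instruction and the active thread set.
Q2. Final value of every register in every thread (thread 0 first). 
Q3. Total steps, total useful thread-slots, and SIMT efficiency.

step 0: d <- max((-9 * 6), b)        {0,1,2,3,4,5,6,7}
step 1: eval (min(d, 3) < (d * b))   {0,1,2,3,4,5,6,7}
step 2: d <- ((b * b) // 5)          {0,2,3,4,5,6,7}
step 3: b <- (max(thread, 9) + 6)    {0,2,3,4,5,6,7}
step 4: d <- b                       {1}

Answer: 5 steps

b: 15,0,15,15,15,15,15,15
d: 0,0,0,3,7,12,20,28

steps = 5; useful = 31; efficiency = 31/40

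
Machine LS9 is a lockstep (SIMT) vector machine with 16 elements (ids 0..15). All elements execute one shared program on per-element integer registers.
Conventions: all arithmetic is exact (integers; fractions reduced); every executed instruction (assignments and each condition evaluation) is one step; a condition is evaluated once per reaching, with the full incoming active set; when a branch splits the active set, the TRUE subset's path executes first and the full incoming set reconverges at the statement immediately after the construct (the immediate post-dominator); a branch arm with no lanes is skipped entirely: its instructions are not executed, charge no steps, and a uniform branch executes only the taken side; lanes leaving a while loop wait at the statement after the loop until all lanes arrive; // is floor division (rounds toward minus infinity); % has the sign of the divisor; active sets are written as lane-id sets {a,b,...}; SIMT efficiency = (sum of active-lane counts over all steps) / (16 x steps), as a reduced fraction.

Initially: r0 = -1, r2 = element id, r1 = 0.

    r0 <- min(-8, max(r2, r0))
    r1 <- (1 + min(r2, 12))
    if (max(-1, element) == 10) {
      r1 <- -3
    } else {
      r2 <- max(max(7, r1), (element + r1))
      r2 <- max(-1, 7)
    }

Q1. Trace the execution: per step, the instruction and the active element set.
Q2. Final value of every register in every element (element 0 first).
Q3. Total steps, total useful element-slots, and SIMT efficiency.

step 0: r0 <- min(-8, max(r2, r0))   {0,1,2,3,4,5,6,7,8,9,10,11,12,13,14,15}
step 1: r1 <- (1 + min(r2, 12))      {0,1,2,3,4,5,6,7,8,9,10,11,12,13,14,15}
step 2: eval (max(-1, element) == 10) {0,1,2,3,4,5,6,7,8,9,10,11,12,13,14,15}
step 3: r1 <- -3                     {10}
step 4: r2 <- max(max(7, r1), (element + r1)) {0,1,2,3,4,5,6,7,8,9,11,12,13,14,15}
step 5: r2 <- max(-1, 7)             {0,1,2,3,4,5,6,7,8,9,11,12,13,14,15}

Answer: 6 steps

r0: -8,-8,-8,-8,-8,-8,-8,-8,-8,-8,-8,-8,-8,-8,-8,-8
r2: 7,7,7,7,7,7,7,7,7,7,10,7,7,7,7,7
r1: 1,2,3,4,5,6,7,8,9,10,-3,12,13,13,13,13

steps = 6; useful = 79; efficiency = 79/96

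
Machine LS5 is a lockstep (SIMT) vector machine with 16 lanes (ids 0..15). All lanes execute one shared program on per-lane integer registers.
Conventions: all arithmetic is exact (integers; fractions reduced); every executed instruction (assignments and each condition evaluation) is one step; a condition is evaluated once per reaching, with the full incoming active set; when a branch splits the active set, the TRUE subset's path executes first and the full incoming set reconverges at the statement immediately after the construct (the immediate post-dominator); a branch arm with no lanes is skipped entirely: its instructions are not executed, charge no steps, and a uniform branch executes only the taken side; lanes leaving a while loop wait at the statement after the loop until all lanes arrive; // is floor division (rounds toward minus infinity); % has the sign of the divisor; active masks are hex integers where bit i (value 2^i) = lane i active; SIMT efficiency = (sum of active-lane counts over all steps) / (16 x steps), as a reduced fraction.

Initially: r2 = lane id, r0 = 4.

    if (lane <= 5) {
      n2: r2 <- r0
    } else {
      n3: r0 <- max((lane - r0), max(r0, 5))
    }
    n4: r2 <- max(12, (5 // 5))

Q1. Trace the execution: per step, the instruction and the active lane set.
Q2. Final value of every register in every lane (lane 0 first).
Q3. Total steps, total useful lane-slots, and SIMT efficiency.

step 0: eval (lane <= 5)             0xffff
step 1: r2 <- r0                     0x003f
step 2: r0 <- max((lane - r0), max(r0, 5)) 0xffc0
step 3: r2 <- max(12, (5 // 5))      0xffff

Answer: 4 steps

r2: 12,12,12,12,12,12,12,12,12,12,12,12,12,12,12,12
r0: 4,4,4,4,4,4,5,5,5,5,6,7,8,9,10,11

steps = 4; useful = 48; efficiency = 48/64 = 3/4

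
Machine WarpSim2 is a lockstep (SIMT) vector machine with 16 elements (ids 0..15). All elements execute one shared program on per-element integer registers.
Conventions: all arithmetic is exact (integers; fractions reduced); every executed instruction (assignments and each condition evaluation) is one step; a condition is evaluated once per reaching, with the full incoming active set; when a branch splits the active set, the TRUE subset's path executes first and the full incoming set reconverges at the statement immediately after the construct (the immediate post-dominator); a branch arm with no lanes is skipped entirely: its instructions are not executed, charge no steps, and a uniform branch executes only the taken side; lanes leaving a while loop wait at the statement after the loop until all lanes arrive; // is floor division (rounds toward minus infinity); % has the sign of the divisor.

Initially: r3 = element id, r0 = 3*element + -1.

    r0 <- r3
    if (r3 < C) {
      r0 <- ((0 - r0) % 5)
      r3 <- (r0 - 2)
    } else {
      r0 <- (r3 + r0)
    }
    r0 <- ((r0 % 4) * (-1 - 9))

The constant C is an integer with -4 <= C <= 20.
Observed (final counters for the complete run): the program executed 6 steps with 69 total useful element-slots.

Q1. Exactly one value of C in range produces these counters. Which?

Answer: C = 5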